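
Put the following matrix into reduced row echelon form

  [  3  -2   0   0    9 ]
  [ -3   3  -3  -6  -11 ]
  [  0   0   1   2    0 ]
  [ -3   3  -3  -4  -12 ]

r1 ← 1/3·r1
  [  1  -2/3   0   0    3 ]
  [ -3     3  -3  -6  -11 ]
  [  0     0   1   2    0 ]
  [ -3     3  -3  -4  -12 ]
r2 ← r2 + 3·r1
  [  1  -2/3   0   0    3 ]
  [  0     1  -3  -6   -2 ]
  [  0     0   1   2    0 ]
  [ -3     3  -3  -4  -12 ]
r4 ← r4 + 3·r1
  [ 1  -2/3   0   0   3 ]
  [ 0     1  -3  -6  -2 ]
  [ 0     0   1   2   0 ]
  [ 0     1  -3  -4  -3 ]
r4 ← r4 − r2
  [ 1  -2/3   0   0   3 ]
  [ 0     1  -3  -6  -2 ]
  [ 0     0   1   2   0 ]
  [ 0     0   0   2  -1 ]
r4 ← 1/2·r4
  [ 1  -2/3   0   0     3 ]
  [ 0     1  -3  -6    -2 ]
  [ 0     0   1   2     0 ]
  [ 0     0   0   1  -1/2 ]
r3 ← r3 − 2·r4
  [ 1  -2/3   0   0     3 ]
  [ 0     1  -3  -6    -2 ]
  [ 0     0   1   0     1 ]
  [ 0     0   0   1  -1/2 ]
r2 ← r2 + 6·r4
  [ 1  -2/3   0  0     3 ]
  [ 0     1  -3  0    -5 ]
  [ 0     0   1  0     1 ]
  [ 0     0   0  1  -1/2 ]
r2 ← r2 + 3·r3
  [ 1  -2/3  0  0     3 ]
  [ 0     1  0  0    -2 ]
  [ 0     0  1  0     1 ]
  [ 0     0  0  1  -1/2 ]
r1 ← r1 + 2/3·r2
  [ 1  0  0  0   5/3 ]
  [ 0  1  0  0    -2 ]
  [ 0  0  1  0     1 ]
  [ 0  0  0  1  -1/2 ]

[[1, 0, 0, 0, 5/3], [0, 1, 0, 0, -2], [0, 0, 1, 0, 1], [0, 0, 0, 1, -1/2]]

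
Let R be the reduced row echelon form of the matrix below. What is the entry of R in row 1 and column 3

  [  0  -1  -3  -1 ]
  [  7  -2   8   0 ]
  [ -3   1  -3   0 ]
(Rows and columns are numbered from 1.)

r1 ↔ r2
  [  7  -2   8   0 ]
  [  0  -1  -3  -1 ]
  [ -3   1  -3   0 ]
r1 → 1/7·r1
  [  1  -2/7  8/7   0 ]
  [  0    -1   -3  -1 ]
  [ -3     1   -3   0 ]
r3 → r3 + 3·r1
  [ 1  -2/7  8/7   0 ]
  [ 0    -1   -3  -1 ]
  [ 0   1/7  3/7   0 ]
r2 → -1·r2
  [ 1  -2/7  8/7  0 ]
  [ 0     1    3  1 ]
  [ 0   1/7  3/7  0 ]
r3 → r3 − 1/7·r2
  [ 1  -2/7  8/7     0 ]
  [ 0     1    3     1 ]
  [ 0     0    0  -1/7 ]
r3 → -7·r3
  [ 1  -2/7  8/7  0 ]
  [ 0     1    3  1 ]
  [ 0     0    0  1 ]
r2 → r2 − r3
  [ 1  -2/7  8/7  0 ]
  [ 0     1    3  0 ]
  [ 0     0    0  1 ]
r1 → r1 + 2/7·r2
  [ 1  0  2  0 ]
  [ 0  1  3  0 ]
  [ 0  0  0  1 ]

2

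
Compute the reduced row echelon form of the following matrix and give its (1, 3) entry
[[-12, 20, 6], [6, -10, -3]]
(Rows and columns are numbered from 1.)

-1/2

R1 -> -1/12·R1
  [ 1  -5/3  -1/2 ]
  [ 6   -10    -3 ]
R2 -> R2 − 6·R1
  [ 1  -5/3  -1/2 ]
  [ 0     0     0 ]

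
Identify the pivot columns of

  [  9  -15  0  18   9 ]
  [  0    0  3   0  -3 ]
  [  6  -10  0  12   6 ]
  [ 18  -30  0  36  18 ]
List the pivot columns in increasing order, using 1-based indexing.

1, 3

R1 → 1/9·R1
R3 → R3 − 6·R1
R4 → R4 − 18·R1
R2 → 1/3·R2
Pivot columns are the columns containing a leading 1.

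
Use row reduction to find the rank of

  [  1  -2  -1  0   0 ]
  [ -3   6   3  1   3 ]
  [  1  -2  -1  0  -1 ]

ρ2 -> ρ2 + 3·ρ1
  [ 1  -2  -1  0   0 ]
  [ 0   0   0  1   3 ]
  [ 1  -2  -1  0  -1 ]
ρ3 -> ρ3 − ρ1
  [ 1  -2  -1  0   0 ]
  [ 0   0   0  1   3 ]
  [ 0   0   0  0  -1 ]
ρ3 -> -1·ρ3
  [ 1  -2  -1  0  0 ]
  [ 0   0   0  1  3 ]
  [ 0   0   0  0  1 ]
ρ2 -> ρ2 − 3·ρ3
  [ 1  -2  -1  0  0 ]
  [ 0   0   0  1  0 ]
  [ 0   0   0  0  1 ]
The reduced form has 3 nonzero rows.

rank = 3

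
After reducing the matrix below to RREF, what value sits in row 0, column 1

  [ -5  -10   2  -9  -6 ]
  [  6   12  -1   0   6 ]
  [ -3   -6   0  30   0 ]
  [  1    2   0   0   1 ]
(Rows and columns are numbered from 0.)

2

Multiply R1 by -1/5.
  [  1   2  -2/5  9/5  6/5 ]
  [  6  12    -1    0    6 ]
  [ -3  -6     0   30    0 ]
  [  1   2     0    0    1 ]
Subtract 6 times R1 from R2.
  [  1   2  -2/5    9/5   6/5 ]
  [  0   0   7/5  -54/5  -6/5 ]
  [ -3  -6     0     30     0 ]
  [  1   2     0      0     1 ]
Add 3 times R1 to R3.
  [ 1  2  -2/5    9/5   6/5 ]
  [ 0  0   7/5  -54/5  -6/5 ]
  [ 0  0  -6/5  177/5  18/5 ]
  [ 1  2     0      0     1 ]
Subtract R1 from R4.
  [ 1  2  -2/5    9/5   6/5 ]
  [ 0  0   7/5  -54/5  -6/5 ]
  [ 0  0  -6/5  177/5  18/5 ]
  [ 0  0   2/5   -9/5  -1/5 ]
Multiply R2 by 5/7.
  [ 1  2  -2/5    9/5   6/5 ]
  [ 0  0     1  -54/7  -6/7 ]
  [ 0  0  -6/5  177/5  18/5 ]
  [ 0  0   2/5   -9/5  -1/5 ]
Add 6/5 times R2 to R3.
  [ 1  2  -2/5    9/5   6/5 ]
  [ 0  0     1  -54/7  -6/7 ]
  [ 0  0     0  183/7  18/7 ]
  [ 0  0   2/5   -9/5  -1/5 ]
Subtract 2/5 times R2 from R4.
  [ 1  2  -2/5    9/5   6/5 ]
  [ 0  0     1  -54/7  -6/7 ]
  [ 0  0     0  183/7  18/7 ]
  [ 0  0     0    9/7   1/7 ]
Multiply R3 by 7/183.
  [ 1  2  -2/5    9/5   6/5 ]
  [ 0  0     1  -54/7  -6/7 ]
  [ 0  0     0      1  6/61 ]
  [ 0  0     0    9/7   1/7 ]
Subtract 9/7 times R3 from R4.
  [ 1  2  -2/5    9/5   6/5 ]
  [ 0  0     1  -54/7  -6/7 ]
  [ 0  0     0      1  6/61 ]
  [ 0  0     0      0  1/61 ]
Multiply R4 by 61.
  [ 1  2  -2/5    9/5   6/5 ]
  [ 0  0     1  -54/7  -6/7 ]
  [ 0  0     0      1  6/61 ]
  [ 0  0     0      0     1 ]
Subtract 6/61 times R4 from R3.
  [ 1  2  -2/5    9/5   6/5 ]
  [ 0  0     1  -54/7  -6/7 ]
  [ 0  0     0      1     0 ]
  [ 0  0     0      0     1 ]
Add 6/7 times R4 to R2.
  [ 1  2  -2/5    9/5  6/5 ]
  [ 0  0     1  -54/7    0 ]
  [ 0  0     0      1    0 ]
  [ 0  0     0      0    1 ]
Subtract 6/5 times R4 from R1.
  [ 1  2  -2/5    9/5  0 ]
  [ 0  0     1  -54/7  0 ]
  [ 0  0     0      1  0 ]
  [ 0  0     0      0  1 ]
Add 54/7 times R3 to R2.
  [ 1  2  -2/5  9/5  0 ]
  [ 0  0     1    0  0 ]
  [ 0  0     0    1  0 ]
  [ 0  0     0    0  1 ]
Subtract 9/5 times R3 from R1.
  [ 1  2  -2/5  0  0 ]
  [ 0  0     1  0  0 ]
  [ 0  0     0  1  0 ]
  [ 0  0     0  0  1 ]
Add 2/5 times R2 to R1.
  [ 1  2  0  0  0 ]
  [ 0  0  1  0  0 ]
  [ 0  0  0  1  0 ]
  [ 0  0  0  0  1 ]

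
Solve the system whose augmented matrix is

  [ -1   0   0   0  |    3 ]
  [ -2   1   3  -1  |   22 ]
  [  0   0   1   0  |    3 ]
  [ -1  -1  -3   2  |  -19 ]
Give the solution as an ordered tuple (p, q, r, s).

R1 ← -1·R1
R2 ← R2 + 2·R1
R4 ← R4 + R1
R4 ← R4 + R2
R2 ← R2 + R4
R2 ← R2 − 3·R3
Reading off the last column: p = -3, q = 1, r = 3, s = -6.

(-3, 1, 3, -6)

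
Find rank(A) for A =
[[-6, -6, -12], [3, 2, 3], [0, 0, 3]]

rank = 3

ρ1 ← -1/6·ρ1
ρ2 ← ρ2 − 3·ρ1
ρ2 ← -1·ρ2
ρ3 ← 1/3·ρ3
ρ2 ← ρ2 − 3·ρ3
ρ1 ← ρ1 − 2·ρ3
ρ1 ← ρ1 − ρ2
The reduced form has 3 nonzero rows.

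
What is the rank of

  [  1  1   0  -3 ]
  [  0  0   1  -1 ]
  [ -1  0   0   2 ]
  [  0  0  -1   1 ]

rank = 3

Add R1 to R3.
  [ 1  1   0  -3 ]
  [ 0  0   1  -1 ]
  [ 0  1   0  -1 ]
  [ 0  0  -1   1 ]
Swap R2 and R3.
  [ 1  1   0  -3 ]
  [ 0  1   0  -1 ]
  [ 0  0   1  -1 ]
  [ 0  0  -1   1 ]
Add R3 to R4.
  [ 1  1  0  -3 ]
  [ 0  1  0  -1 ]
  [ 0  0  1  -1 ]
  [ 0  0  0   0 ]
Subtract R2 from R1.
  [ 1  0  0  -2 ]
  [ 0  1  0  -1 ]
  [ 0  0  1  -1 ]
  [ 0  0  0   0 ]
The reduced form has 3 nonzero rows.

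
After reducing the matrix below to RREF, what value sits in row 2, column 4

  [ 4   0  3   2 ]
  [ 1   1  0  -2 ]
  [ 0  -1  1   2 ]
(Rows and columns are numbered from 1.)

Multiply r1 by 1/4.
  [ 1   0  3/4  1/2 ]
  [ 1   1    0   -2 ]
  [ 0  -1    1    2 ]
Subtract r1 from r2.
  [ 1   0   3/4   1/2 ]
  [ 0   1  -3/4  -5/2 ]
  [ 0  -1     1     2 ]
Add r2 to r3.
  [ 1  0   3/4   1/2 ]
  [ 0  1  -3/4  -5/2 ]
  [ 0  0   1/4  -1/2 ]
Multiply r3 by 4.
  [ 1  0   3/4   1/2 ]
  [ 0  1  -3/4  -5/2 ]
  [ 0  0     1    -2 ]
Add 3/4 times r3 to r2.
  [ 1  0  3/4  1/2 ]
  [ 0  1    0   -4 ]
  [ 0  0    1   -2 ]
Subtract 3/4 times r3 from r1.
  [ 1  0  0   2 ]
  [ 0  1  0  -4 ]
  [ 0  0  1  -2 ]

-4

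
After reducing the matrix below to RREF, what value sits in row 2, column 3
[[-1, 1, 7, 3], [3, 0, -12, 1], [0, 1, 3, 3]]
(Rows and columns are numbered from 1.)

3

Multiply R1 by -1.
  [ 1  -1   -7  -3 ]
  [ 3   0  -12   1 ]
  [ 0   1    3   3 ]
Subtract 3 times R1 from R2.
  [ 1  -1  -7  -3 ]
  [ 0   3   9  10 ]
  [ 0   1   3   3 ]
Multiply R2 by 1/3.
  [ 1  -1  -7    -3 ]
  [ 0   1   3  10/3 ]
  [ 0   1   3     3 ]
Subtract R2 from R3.
  [ 1  -1  -7    -3 ]
  [ 0   1   3  10/3 ]
  [ 0   0   0  -1/3 ]
Multiply R3 by -3.
  [ 1  -1  -7    -3 ]
  [ 0   1   3  10/3 ]
  [ 0   0   0     1 ]
Subtract 10/3 times R3 from R2.
  [ 1  -1  -7  -3 ]
  [ 0   1   3   0 ]
  [ 0   0   0   1 ]
Add 3 times R3 to R1.
  [ 1  -1  -7  0 ]
  [ 0   1   3  0 ]
  [ 0   0   0  1 ]
Add R2 to R1.
  [ 1  0  -4  0 ]
  [ 0  1   3  0 ]
  [ 0  0   0  1 ]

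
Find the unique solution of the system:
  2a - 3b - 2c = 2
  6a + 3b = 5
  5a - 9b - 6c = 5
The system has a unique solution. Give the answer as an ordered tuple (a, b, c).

Form the augmented matrix and row-reduce:
  [ 2  -3  -2  |  2 ]
  [ 6   3   0  |  5 ]
  [ 5  -9  -6  |  5 ]
Multiply r1 by 1/2.
  [ 1  -3/2  -1  |  1 ]
  [ 6     3   0  |  5 ]
  [ 5    -9  -6  |  5 ]
Subtract 6 times r1 from r2.
  [ 1  -3/2  -1  |   1 ]
  [ 0    12   6  |  -1 ]
  [ 5    -9  -6  |   5 ]
Subtract 5 times r1 from r3.
  [ 1  -3/2  -1  |   1 ]
  [ 0    12   6  |  -1 ]
  [ 0  -3/2  -1  |   0 ]
Multiply r2 by 1/12.
  [ 1  -3/2   -1  |      1 ]
  [ 0     1  1/2  |  -1/12 ]
  [ 0  -3/2   -1  |      0 ]
Add 3/2 times r2 to r3.
  [ 1  -3/2    -1  |      1 ]
  [ 0     1   1/2  |  -1/12 ]
  [ 0     0  -1/4  |   -1/8 ]
Multiply r3 by -4.
  [ 1  -3/2   -1  |      1 ]
  [ 0     1  1/2  |  -1/12 ]
  [ 0     0    1  |    1/2 ]
Subtract 1/2 times r3 from r2.
  [ 1  -3/2  -1  |     1 ]
  [ 0     1   0  |  -1/3 ]
  [ 0     0   1  |   1/2 ]
Add r3 to r1.
  [ 1  -3/2  0  |   3/2 ]
  [ 0     1  0  |  -1/3 ]
  [ 0     0  1  |   1/2 ]
Add 3/2 times r2 to r1.
  [ 1  0  0  |     1 ]
  [ 0  1  0  |  -1/3 ]
  [ 0  0  1  |   1/2 ]
Reading off the last column: a = 1, b = -1/3, c = 1/2.

(1, -1/3, 1/2)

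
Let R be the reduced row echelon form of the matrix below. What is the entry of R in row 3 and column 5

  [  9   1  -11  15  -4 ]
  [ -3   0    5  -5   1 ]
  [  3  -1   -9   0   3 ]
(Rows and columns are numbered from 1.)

ρ1 → 1/9·ρ1
  [  1  1/9  -11/9  5/3  -4/9 ]
  [ -3    0      5   -5     1 ]
  [  3   -1     -9    0     3 ]
ρ2 → ρ2 + 3·ρ1
  [ 1  1/9  -11/9  5/3  -4/9 ]
  [ 0  1/3    4/3    0  -1/3 ]
  [ 3   -1     -9    0     3 ]
ρ3 → ρ3 − 3·ρ1
  [ 1   1/9  -11/9  5/3  -4/9 ]
  [ 0   1/3    4/3    0  -1/3 ]
  [ 0  -4/3  -16/3   -5  13/3 ]
ρ2 → 3·ρ2
  [ 1   1/9  -11/9  5/3  -4/9 ]
  [ 0     1      4    0    -1 ]
  [ 0  -4/3  -16/3   -5  13/3 ]
ρ3 → ρ3 + 4/3·ρ2
  [ 1  1/9  -11/9  5/3  -4/9 ]
  [ 0    1      4    0    -1 ]
  [ 0    0      0   -5     3 ]
ρ3 → -1/5·ρ3
  [ 1  1/9  -11/9  5/3  -4/9 ]
  [ 0    1      4    0    -1 ]
  [ 0    0      0    1  -3/5 ]
ρ1 → ρ1 − 5/3·ρ3
  [ 1  1/9  -11/9  0   5/9 ]
  [ 0    1      4  0    -1 ]
  [ 0    0      0  1  -3/5 ]
ρ1 → ρ1 − 1/9·ρ2
  [ 1  0  -5/3  0   2/3 ]
  [ 0  1     4  0    -1 ]
  [ 0  0     0  1  -3/5 ]

-3/5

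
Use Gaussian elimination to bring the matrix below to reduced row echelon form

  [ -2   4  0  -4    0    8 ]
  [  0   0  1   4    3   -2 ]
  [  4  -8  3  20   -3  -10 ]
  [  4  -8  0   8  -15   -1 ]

R1 -> -1/2·R1
R3 -> R3 − 4·R1
R4 -> R4 − 4·R1
R3 -> R3 − 3·R2
R3 -> -1/12·R3
R4 -> R4 + 15·R3
R2 -> R2 − 3·R3

[[1, -2, 0, 2, 0, -4], [0, 0, 1, 4, 0, 1], [0, 0, 0, 0, 1, -1], [0, 0, 0, 0, 0, 0]]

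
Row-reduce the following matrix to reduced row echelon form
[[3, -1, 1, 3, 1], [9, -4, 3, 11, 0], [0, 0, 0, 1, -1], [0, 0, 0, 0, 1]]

[[1, 0, 1/3, 0, 0], [0, 1, 0, 0, 0], [0, 0, 0, 1, 0], [0, 0, 0, 0, 1]]

Multiply r1 by 1/3.
  [ 1  -1/3  1/3   1  1/3 ]
  [ 9    -4    3  11    0 ]
  [ 0     0    0   1   -1 ]
  [ 0     0    0   0    1 ]
Subtract 9 times r1 from r2.
  [ 1  -1/3  1/3  1  1/3 ]
  [ 0    -1    0  2   -3 ]
  [ 0     0    0  1   -1 ]
  [ 0     0    0  0    1 ]
Multiply r2 by -1.
  [ 1  -1/3  1/3   1  1/3 ]
  [ 0     1    0  -2    3 ]
  [ 0     0    0   1   -1 ]
  [ 0     0    0   0    1 ]
Add r4 to r3.
  [ 1  -1/3  1/3   1  1/3 ]
  [ 0     1    0  -2    3 ]
  [ 0     0    0   1    0 ]
  [ 0     0    0   0    1 ]
Subtract 3 times r4 from r2.
  [ 1  -1/3  1/3   1  1/3 ]
  [ 0     1    0  -2    0 ]
  [ 0     0    0   1    0 ]
  [ 0     0    0   0    1 ]
Subtract 1/3 times r4 from r1.
  [ 1  -1/3  1/3   1  0 ]
  [ 0     1    0  -2  0 ]
  [ 0     0    0   1  0 ]
  [ 0     0    0   0  1 ]
Add 2 times r3 to r2.
  [ 1  -1/3  1/3  1  0 ]
  [ 0     1    0  0  0 ]
  [ 0     0    0  1  0 ]
  [ 0     0    0  0  1 ]
Subtract r3 from r1.
  [ 1  -1/3  1/3  0  0 ]
  [ 0     1    0  0  0 ]
  [ 0     0    0  1  0 ]
  [ 0     0    0  0  1 ]
Add 1/3 times r2 to r1.
  [ 1  0  1/3  0  0 ]
  [ 0  1    0  0  0 ]
  [ 0  0    0  1  0 ]
  [ 0  0    0  0  1 ]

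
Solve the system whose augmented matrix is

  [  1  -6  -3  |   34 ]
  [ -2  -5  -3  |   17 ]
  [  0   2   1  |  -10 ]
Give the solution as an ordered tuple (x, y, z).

(4, -5, 0)

r2 -> r2 + 2·r1
r2 -> -1/17·r2
r3 -> r3 − 2·r2
r3 -> -17·r3
r2 -> r2 − 9/17·r3
r1 -> r1 + 3·r3
r1 -> r1 + 6·r2
Reading off the last column: x = 4, y = -5, z = 0.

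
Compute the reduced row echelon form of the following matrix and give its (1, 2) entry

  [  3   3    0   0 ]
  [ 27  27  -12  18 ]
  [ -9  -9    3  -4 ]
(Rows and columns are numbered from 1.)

R1 -> 1/3·R1
  [  1   1    0   0 ]
  [ 27  27  -12  18 ]
  [ -9  -9    3  -4 ]
R2 -> R2 − 27·R1
  [  1   1    0   0 ]
  [  0   0  -12  18 ]
  [ -9  -9    3  -4 ]
R3 -> R3 + 9·R1
  [ 1  1    0   0 ]
  [ 0  0  -12  18 ]
  [ 0  0    3  -4 ]
R2 -> -1/12·R2
  [ 1  1  0     0 ]
  [ 0  0  1  -3/2 ]
  [ 0  0  3    -4 ]
R3 -> R3 − 3·R2
  [ 1  1  0     0 ]
  [ 0  0  1  -3/2 ]
  [ 0  0  0   1/2 ]
R3 -> 2·R3
  [ 1  1  0     0 ]
  [ 0  0  1  -3/2 ]
  [ 0  0  0     1 ]
R2 -> R2 + 3/2·R3
  [ 1  1  0  0 ]
  [ 0  0  1  0 ]
  [ 0  0  0  1 ]

1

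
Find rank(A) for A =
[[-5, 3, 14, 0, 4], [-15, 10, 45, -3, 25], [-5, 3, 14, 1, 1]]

rank = 3

r1 ← -1/5·r1
  [   1  -3/5  -14/5   0  -4/5 ]
  [ -15    10     45  -3    25 ]
  [  -5     3     14   1     1 ]
r2 ← r2 + 15·r1
  [  1  -3/5  -14/5   0  -4/5 ]
  [  0     1      3  -3    13 ]
  [ -5     3     14   1     1 ]
r3 ← r3 + 5·r1
  [ 1  -3/5  -14/5   0  -4/5 ]
  [ 0     1      3  -3    13 ]
  [ 0     0      0   1    -3 ]
r2 ← r2 + 3·r3
  [ 1  -3/5  -14/5  0  -4/5 ]
  [ 0     1      3  0     4 ]
  [ 0     0      0  1    -3 ]
r1 ← r1 + 3/5·r2
  [ 1  0  -1  0  8/5 ]
  [ 0  1   3  0    4 ]
  [ 0  0   0  1   -3 ]
The reduced form has 3 nonzero rows.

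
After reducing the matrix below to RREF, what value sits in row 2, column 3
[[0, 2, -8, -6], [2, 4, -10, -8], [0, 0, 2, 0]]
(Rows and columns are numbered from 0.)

0

R1 <=> R2
  [ 2  4  -10  -8 ]
  [ 0  2   -8  -6 ]
  [ 0  0    2   0 ]
R1 ← 1/2·R1
  [ 1  2  -5  -4 ]
  [ 0  2  -8  -6 ]
  [ 0  0   2   0 ]
R2 ← 1/2·R2
  [ 1  2  -5  -4 ]
  [ 0  1  -4  -3 ]
  [ 0  0   2   0 ]
R3 ← 1/2·R3
  [ 1  2  -5  -4 ]
  [ 0  1  -4  -3 ]
  [ 0  0   1   0 ]
R2 ← R2 + 4·R3
  [ 1  2  -5  -4 ]
  [ 0  1   0  -3 ]
  [ 0  0   1   0 ]
R1 ← R1 + 5·R3
  [ 1  2  0  -4 ]
  [ 0  1  0  -3 ]
  [ 0  0  1   0 ]
R1 ← R1 − 2·R2
  [ 1  0  0   2 ]
  [ 0  1  0  -3 ]
  [ 0  0  1   0 ]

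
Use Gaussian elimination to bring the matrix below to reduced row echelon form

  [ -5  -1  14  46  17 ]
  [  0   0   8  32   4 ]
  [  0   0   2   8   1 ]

R1 → -1/5·R1
R2 → 1/8·R2
R3 → R3 − 2·R2
R1 → R1 + 14/5·R2

[[1, 1/5, 0, 2, -2], [0, 0, 1, 4, 1/2], [0, 0, 0, 0, 0]]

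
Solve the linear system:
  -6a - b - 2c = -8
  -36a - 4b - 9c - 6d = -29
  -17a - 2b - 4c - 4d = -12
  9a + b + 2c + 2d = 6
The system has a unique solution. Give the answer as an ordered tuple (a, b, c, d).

Form the augmented matrix and row-reduce:
  [  -6  -1  -2   0  |   -8 ]
  [ -36  -4  -9  -6  |  -29 ]
  [ -17  -2  -4  -4  |  -12 ]
  [   9   1   2   2  |    6 ]
Multiply R1 by -1/6.
  [   1  1/6  1/3   0  |  4/3 ]
  [ -36   -4   -9  -6  |  -29 ]
  [ -17   -2   -4  -4  |  -12 ]
  [   9    1    2   2  |    6 ]
Add 36 times R1 to R2.
  [   1  1/6  1/3   0  |  4/3 ]
  [   0    2    3  -6  |   19 ]
  [ -17   -2   -4  -4  |  -12 ]
  [   9    1    2   2  |    6 ]
Add 17 times R1 to R3.
  [ 1  1/6  1/3   0  |   4/3 ]
  [ 0    2    3  -6  |    19 ]
  [ 0  5/6  5/3  -4  |  32/3 ]
  [ 9    1    2   2  |     6 ]
Subtract 9 times R1 from R4.
  [ 1   1/6  1/3   0  |   4/3 ]
  [ 0     2    3  -6  |    19 ]
  [ 0   5/6  5/3  -4  |  32/3 ]
  [ 0  -1/2   -1   2  |    -6 ]
Multiply R2 by 1/2.
  [ 1   1/6  1/3   0  |   4/3 ]
  [ 0     1  3/2  -3  |  19/2 ]
  [ 0   5/6  5/3  -4  |  32/3 ]
  [ 0  -1/2   -1   2  |    -6 ]
Subtract 5/6 times R2 from R3.
  [ 1   1/6   1/3     0  |   4/3 ]
  [ 0     1   3/2    -3  |  19/2 ]
  [ 0     0  5/12  -3/2  |  11/4 ]
  [ 0  -1/2    -1     2  |    -6 ]
Add 1/2 times R2 to R4.
  [ 1  1/6   1/3     0  |   4/3 ]
  [ 0    1   3/2    -3  |  19/2 ]
  [ 0    0  5/12  -3/2  |  11/4 ]
  [ 0    0  -1/4   1/2  |  -5/4 ]
Multiply R3 by 12/5.
  [ 1  1/6   1/3      0  |   4/3 ]
  [ 0    1   3/2     -3  |  19/2 ]
  [ 0    0     1  -18/5  |  33/5 ]
  [ 0    0  -1/4    1/2  |  -5/4 ]
Add 1/4 times R3 to R4.
  [ 1  1/6  1/3      0  |   4/3 ]
  [ 0    1  3/2     -3  |  19/2 ]
  [ 0    0    1  -18/5  |  33/5 ]
  [ 0    0    0   -2/5  |   2/5 ]
Multiply R4 by -5/2.
  [ 1  1/6  1/3      0  |   4/3 ]
  [ 0    1  3/2     -3  |  19/2 ]
  [ 0    0    1  -18/5  |  33/5 ]
  [ 0    0    0      1  |    -1 ]
Add 18/5 times R4 to R3.
  [ 1  1/6  1/3   0  |   4/3 ]
  [ 0    1  3/2  -3  |  19/2 ]
  [ 0    0    1   0  |     3 ]
  [ 0    0    0   1  |    -1 ]
Add 3 times R4 to R2.
  [ 1  1/6  1/3  0  |   4/3 ]
  [ 0    1  3/2  0  |  13/2 ]
  [ 0    0    1  0  |     3 ]
  [ 0    0    0  1  |    -1 ]
Subtract 3/2 times R3 from R2.
  [ 1  1/6  1/3  0  |  4/3 ]
  [ 0    1    0  0  |    2 ]
  [ 0    0    1  0  |    3 ]
  [ 0    0    0  1  |   -1 ]
Subtract 1/3 times R3 from R1.
  [ 1  1/6  0  0  |  1/3 ]
  [ 0    1  0  0  |    2 ]
  [ 0    0  1  0  |    3 ]
  [ 0    0  0  1  |   -1 ]
Subtract 1/6 times R2 from R1.
  [ 1  0  0  0  |   0 ]
  [ 0  1  0  0  |   2 ]
  [ 0  0  1  0  |   3 ]
  [ 0  0  0  1  |  -1 ]
Reading off the last column: a = 0, b = 2, c = 3, d = -1.

(0, 2, 3, -1)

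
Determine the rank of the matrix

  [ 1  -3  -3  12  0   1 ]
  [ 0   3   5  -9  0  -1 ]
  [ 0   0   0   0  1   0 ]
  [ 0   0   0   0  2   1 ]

rank = 4

Multiply ρ2 by 1/3.
  [ 1  -3   -3  12  0     1 ]
  [ 0   1  5/3  -3  0  -1/3 ]
  [ 0   0    0   0  1     0 ]
  [ 0   0    0   0  2     1 ]
Subtract 2 times ρ3 from ρ4.
  [ 1  -3   -3  12  0     1 ]
  [ 0   1  5/3  -3  0  -1/3 ]
  [ 0   0    0   0  1     0 ]
  [ 0   0    0   0  0     1 ]
Add 1/3 times ρ4 to ρ2.
  [ 1  -3   -3  12  0  1 ]
  [ 0   1  5/3  -3  0  0 ]
  [ 0   0    0   0  1  0 ]
  [ 0   0    0   0  0  1 ]
Subtract ρ4 from ρ1.
  [ 1  -3   -3  12  0  0 ]
  [ 0   1  5/3  -3  0  0 ]
  [ 0   0    0   0  1  0 ]
  [ 0   0    0   0  0  1 ]
Add 3 times ρ2 to ρ1.
  [ 1  0    2   3  0  0 ]
  [ 0  1  5/3  -3  0  0 ]
  [ 0  0    0   0  1  0 ]
  [ 0  0    0   0  0  1 ]
The reduced form has 4 nonzero rows.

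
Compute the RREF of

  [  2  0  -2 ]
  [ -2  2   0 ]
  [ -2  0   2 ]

[[1, 0, -1], [0, 1, -1], [0, 0, 0]]

ρ1 := 1/2·ρ1
  [  1  0  -1 ]
  [ -2  2   0 ]
  [ -2  0   2 ]
ρ2 := ρ2 + 2·ρ1
  [  1  0  -1 ]
  [  0  2  -2 ]
  [ -2  0   2 ]
ρ3 := ρ3 + 2·ρ1
  [ 1  0  -1 ]
  [ 0  2  -2 ]
  [ 0  0   0 ]
ρ2 := 1/2·ρ2
  [ 1  0  -1 ]
  [ 0  1  -1 ]
  [ 0  0   0 ]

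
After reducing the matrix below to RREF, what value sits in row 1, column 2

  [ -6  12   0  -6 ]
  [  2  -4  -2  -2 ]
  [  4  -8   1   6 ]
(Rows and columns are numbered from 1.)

R1 ← -1/6·R1
R2 ← R2 − 2·R1
R3 ← R3 − 4·R1
R2 ← -1/2·R2
R3 ← R3 − R2

-2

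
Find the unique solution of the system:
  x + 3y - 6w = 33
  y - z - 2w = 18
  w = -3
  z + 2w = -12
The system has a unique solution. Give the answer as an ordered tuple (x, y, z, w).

Form the augmented matrix and row-reduce:
  [ 1  3   0  -6  |   33 ]
  [ 0  1  -1  -2  |   18 ]
  [ 0  0   0   1  |   -3 ]
  [ 0  0   1   2  |  -12 ]
Swap ρ3 and ρ4.
  [ 1  3   0  -6  |   33 ]
  [ 0  1  -1  -2  |   18 ]
  [ 0  0   1   2  |  -12 ]
  [ 0  0   0   1  |   -3 ]
Subtract 2 times ρ4 from ρ3.
  [ 1  3   0  -6  |  33 ]
  [ 0  1  -1  -2  |  18 ]
  [ 0  0   1   0  |  -6 ]
  [ 0  0   0   1  |  -3 ]
Add 2 times ρ4 to ρ2.
  [ 1  3   0  -6  |  33 ]
  [ 0  1  -1   0  |  12 ]
  [ 0  0   1   0  |  -6 ]
  [ 0  0   0   1  |  -3 ]
Add 6 times ρ4 to ρ1.
  [ 1  3   0  0  |  15 ]
  [ 0  1  -1  0  |  12 ]
  [ 0  0   1  0  |  -6 ]
  [ 0  0   0  1  |  -3 ]
Add ρ3 to ρ2.
  [ 1  3  0  0  |  15 ]
  [ 0  1  0  0  |   6 ]
  [ 0  0  1  0  |  -6 ]
  [ 0  0  0  1  |  -3 ]
Subtract 3 times ρ2 from ρ1.
  [ 1  0  0  0  |  -3 ]
  [ 0  1  0  0  |   6 ]
  [ 0  0  1  0  |  -6 ]
  [ 0  0  0  1  |  -3 ]
Reading off the last column: x = -3, y = 6, z = -6, w = -3.

(-3, 6, -6, -3)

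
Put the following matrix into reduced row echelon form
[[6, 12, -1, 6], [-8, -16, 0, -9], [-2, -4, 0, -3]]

[[1, 2, 0, 0], [0, 0, 1, 0], [0, 0, 0, 1]]

r1 → 1/6·r1
  [  1    2  -1/6   1 ]
  [ -8  -16     0  -9 ]
  [ -2   -4     0  -3 ]
r2 → r2 + 8·r1
  [  1   2  -1/6   1 ]
  [  0   0  -4/3  -1 ]
  [ -2  -4     0  -3 ]
r3 → r3 + 2·r1
  [ 1  2  -1/6   1 ]
  [ 0  0  -4/3  -1 ]
  [ 0  0  -1/3  -1 ]
r2 → -3/4·r2
  [ 1  2  -1/6    1 ]
  [ 0  0     1  3/4 ]
  [ 0  0  -1/3   -1 ]
r3 → r3 + 1/3·r2
  [ 1  2  -1/6     1 ]
  [ 0  0     1   3/4 ]
  [ 0  0     0  -3/4 ]
r3 → -4/3·r3
  [ 1  2  -1/6    1 ]
  [ 0  0     1  3/4 ]
  [ 0  0     0    1 ]
r2 → r2 − 3/4·r3
  [ 1  2  -1/6  1 ]
  [ 0  0     1  0 ]
  [ 0  0     0  1 ]
r1 → r1 − r3
  [ 1  2  -1/6  0 ]
  [ 0  0     1  0 ]
  [ 0  0     0  1 ]
r1 → r1 + 1/6·r2
  [ 1  2  0  0 ]
  [ 0  0  1  0 ]
  [ 0  0  0  1 ]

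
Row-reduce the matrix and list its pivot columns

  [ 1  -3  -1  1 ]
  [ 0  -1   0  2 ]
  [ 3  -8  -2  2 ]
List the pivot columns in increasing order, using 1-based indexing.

r3 ← r3 − 3·r1
r2 ← -1·r2
r3 ← r3 − r2
r1 ← r1 + r3
r1 ← r1 + 3·r2
Pivot columns are the columns containing a leading 1.

1, 2, 3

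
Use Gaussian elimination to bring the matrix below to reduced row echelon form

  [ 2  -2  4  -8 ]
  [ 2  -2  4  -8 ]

R1 ← 1/2·R1
R2 ← R2 − 2·R1

[[1, -1, 2, -4], [0, 0, 0, 0]]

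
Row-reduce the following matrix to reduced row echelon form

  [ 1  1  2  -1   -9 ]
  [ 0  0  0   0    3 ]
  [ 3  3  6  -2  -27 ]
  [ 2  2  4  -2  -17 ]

[[1, 1, 2, 0, 0], [0, 0, 0, 1, 0], [0, 0, 0, 0, 1], [0, 0, 0, 0, 0]]

Subtract 3 times r1 from r3.
  [ 1  1  2  -1   -9 ]
  [ 0  0  0   0    3 ]
  [ 0  0  0   1    0 ]
  [ 2  2  4  -2  -17 ]
Subtract 2 times r1 from r4.
  [ 1  1  2  -1  -9 ]
  [ 0  0  0   0   3 ]
  [ 0  0  0   1   0 ]
  [ 0  0  0   0   1 ]
Swap r2 and r3.
  [ 1  1  2  -1  -9 ]
  [ 0  0  0   1   0 ]
  [ 0  0  0   0   3 ]
  [ 0  0  0   0   1 ]
Multiply r3 by 1/3.
  [ 1  1  2  -1  -9 ]
  [ 0  0  0   1   0 ]
  [ 0  0  0   0   1 ]
  [ 0  0  0   0   1 ]
Subtract r3 from r4.
  [ 1  1  2  -1  -9 ]
  [ 0  0  0   1   0 ]
  [ 0  0  0   0   1 ]
  [ 0  0  0   0   0 ]
Add 9 times r3 to r1.
  [ 1  1  2  -1  0 ]
  [ 0  0  0   1  0 ]
  [ 0  0  0   0  1 ]
  [ 0  0  0   0  0 ]
Add r2 to r1.
  [ 1  1  2  0  0 ]
  [ 0  0  0  1  0 ]
  [ 0  0  0  0  1 ]
  [ 0  0  0  0  0 ]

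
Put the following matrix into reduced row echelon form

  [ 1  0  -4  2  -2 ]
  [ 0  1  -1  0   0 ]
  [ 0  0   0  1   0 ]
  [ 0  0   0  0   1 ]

ρ1 → ρ1 + 2·ρ4
  [ 1  0  -4  2  0 ]
  [ 0  1  -1  0  0 ]
  [ 0  0   0  1  0 ]
  [ 0  0   0  0  1 ]
ρ1 → ρ1 − 2·ρ3
  [ 1  0  -4  0  0 ]
  [ 0  1  -1  0  0 ]
  [ 0  0   0  1  0 ]
  [ 0  0   0  0  1 ]

[[1, 0, -4, 0, 0], [0, 1, -1, 0, 0], [0, 0, 0, 1, 0], [0, 0, 0, 0, 1]]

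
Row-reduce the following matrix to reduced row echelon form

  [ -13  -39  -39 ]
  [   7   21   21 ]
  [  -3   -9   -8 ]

R1 -> -1/13·R1
R2 -> R2 − 7·R1
R3 -> R3 + 3·R1
R2 ↔ R3
R1 -> R1 − 3·R2

[[1, 3, 0], [0, 0, 1], [0, 0, 0]]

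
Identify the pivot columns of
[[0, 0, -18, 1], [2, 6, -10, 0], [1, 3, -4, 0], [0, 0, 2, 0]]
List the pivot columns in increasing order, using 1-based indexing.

r1 <-> r2
  [ 2  6  -10  0 ]
  [ 0  0  -18  1 ]
  [ 1  3   -4  0 ]
  [ 0  0    2  0 ]
r1 ← 1/2·r1
  [ 1  3   -5  0 ]
  [ 0  0  -18  1 ]
  [ 1  3   -4  0 ]
  [ 0  0    2  0 ]
r3 ← r3 − r1
  [ 1  3   -5  0 ]
  [ 0  0  -18  1 ]
  [ 0  0    1  0 ]
  [ 0  0    2  0 ]
r2 ← -1/18·r2
  [ 1  3  -5      0 ]
  [ 0  0   1  -1/18 ]
  [ 0  0   1      0 ]
  [ 0  0   2      0 ]
r3 ← r3 − r2
  [ 1  3  -5      0 ]
  [ 0  0   1  -1/18 ]
  [ 0  0   0   1/18 ]
  [ 0  0   2      0 ]
r4 ← r4 − 2·r2
  [ 1  3  -5      0 ]
  [ 0  0   1  -1/18 ]
  [ 0  0   0   1/18 ]
  [ 0  0   0    1/9 ]
r3 ← 18·r3
  [ 1  3  -5      0 ]
  [ 0  0   1  -1/18 ]
  [ 0  0   0      1 ]
  [ 0  0   0    1/9 ]
r4 ← r4 − 1/9·r3
  [ 1  3  -5      0 ]
  [ 0  0   1  -1/18 ]
  [ 0  0   0      1 ]
  [ 0  0   0      0 ]
r2 ← r2 + 1/18·r3
  [ 1  3  -5  0 ]
  [ 0  0   1  0 ]
  [ 0  0   0  1 ]
  [ 0  0   0  0 ]
r1 ← r1 + 5·r2
  [ 1  3  0  0 ]
  [ 0  0  1  0 ]
  [ 0  0  0  1 ]
  [ 0  0  0  0 ]
Pivot columns are the columns containing a leading 1.

1, 3, 4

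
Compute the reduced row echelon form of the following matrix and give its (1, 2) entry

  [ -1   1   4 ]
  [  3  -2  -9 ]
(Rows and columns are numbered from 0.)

Multiply R1 by -1.
  [ 1  -1  -4 ]
  [ 3  -2  -9 ]
Subtract 3 times R1 from R2.
  [ 1  -1  -4 ]
  [ 0   1   3 ]
Add R2 to R1.
  [ 1  0  -1 ]
  [ 0  1   3 ]

3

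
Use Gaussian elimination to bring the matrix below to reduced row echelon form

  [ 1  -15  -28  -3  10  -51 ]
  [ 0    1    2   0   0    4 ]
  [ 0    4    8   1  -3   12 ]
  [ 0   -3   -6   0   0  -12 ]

[[1, 0, 2, 0, 1, -3], [0, 1, 2, 0, 0, 4], [0, 0, 0, 1, -3, -4], [0, 0, 0, 0, 0, 0]]

Subtract 4 times ρ2 from ρ3.
  [ 1  -15  -28  -3  10  -51 ]
  [ 0    1    2   0   0    4 ]
  [ 0    0    0   1  -3   -4 ]
  [ 0   -3   -6   0   0  -12 ]
Add 3 times ρ2 to ρ4.
  [ 1  -15  -28  -3  10  -51 ]
  [ 0    1    2   0   0    4 ]
  [ 0    0    0   1  -3   -4 ]
  [ 0    0    0   0   0    0 ]
Add 3 times ρ3 to ρ1.
  [ 1  -15  -28  0   1  -63 ]
  [ 0    1    2  0   0    4 ]
  [ 0    0    0  1  -3   -4 ]
  [ 0    0    0  0   0    0 ]
Add 15 times ρ2 to ρ1.
  [ 1  0  2  0   1  -3 ]
  [ 0  1  2  0   0   4 ]
  [ 0  0  0  1  -3  -4 ]
  [ 0  0  0  0   0   0 ]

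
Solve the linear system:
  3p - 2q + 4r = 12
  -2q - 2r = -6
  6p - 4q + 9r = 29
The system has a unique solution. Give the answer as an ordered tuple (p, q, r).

Form the augmented matrix and row-reduce:
  [ 3  -2   4  |  12 ]
  [ 0  -2  -2  |  -6 ]
  [ 6  -4   9  |  29 ]
Multiply ρ1 by 1/3.
  [ 1  -2/3  4/3  |   4 ]
  [ 0    -2   -2  |  -6 ]
  [ 6    -4    9  |  29 ]
Subtract 6 times ρ1 from ρ3.
  [ 1  -2/3  4/3  |   4 ]
  [ 0    -2   -2  |  -6 ]
  [ 0     0    1  |   5 ]
Multiply ρ2 by -1/2.
  [ 1  -2/3  4/3  |  4 ]
  [ 0     1    1  |  3 ]
  [ 0     0    1  |  5 ]
Subtract ρ3 from ρ2.
  [ 1  -2/3  4/3  |   4 ]
  [ 0     1    0  |  -2 ]
  [ 0     0    1  |   5 ]
Subtract 4/3 times ρ3 from ρ1.
  [ 1  -2/3  0  |  -8/3 ]
  [ 0     1  0  |    -2 ]
  [ 0     0  1  |     5 ]
Add 2/3 times ρ2 to ρ1.
  [ 1  0  0  |  -4 ]
  [ 0  1  0  |  -2 ]
  [ 0  0  1  |   5 ]
Reading off the last column: p = -4, q = -2, r = 5.

(-4, -2, 5)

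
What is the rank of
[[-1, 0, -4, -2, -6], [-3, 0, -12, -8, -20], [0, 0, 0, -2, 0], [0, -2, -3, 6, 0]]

rank = 4

Multiply r1 by -1.
  [  1   0    4   2    6 ]
  [ -3   0  -12  -8  -20 ]
  [  0   0    0  -2    0 ]
  [  0  -2   -3   6    0 ]
Add 3 times r1 to r2.
  [ 1   0   4   2   6 ]
  [ 0   0   0  -2  -2 ]
  [ 0   0   0  -2   0 ]
  [ 0  -2  -3   6   0 ]
Swap r2 and r4.
  [ 1   0   4   2   6 ]
  [ 0  -2  -3   6   0 ]
  [ 0   0   0  -2   0 ]
  [ 0   0   0  -2  -2 ]
Multiply r2 by -1/2.
  [ 1  0    4   2   6 ]
  [ 0  1  3/2  -3   0 ]
  [ 0  0    0  -2   0 ]
  [ 0  0    0  -2  -2 ]
Multiply r3 by -1/2.
  [ 1  0    4   2   6 ]
  [ 0  1  3/2  -3   0 ]
  [ 0  0    0   1   0 ]
  [ 0  0    0  -2  -2 ]
Add 2 times r3 to r4.
  [ 1  0    4   2   6 ]
  [ 0  1  3/2  -3   0 ]
  [ 0  0    0   1   0 ]
  [ 0  0    0   0  -2 ]
Multiply r4 by -1/2.
  [ 1  0    4   2  6 ]
  [ 0  1  3/2  -3  0 ]
  [ 0  0    0   1  0 ]
  [ 0  0    0   0  1 ]
Subtract 6 times r4 from r1.
  [ 1  0    4   2  0 ]
  [ 0  1  3/2  -3  0 ]
  [ 0  0    0   1  0 ]
  [ 0  0    0   0  1 ]
Add 3 times r3 to r2.
  [ 1  0    4  2  0 ]
  [ 0  1  3/2  0  0 ]
  [ 0  0    0  1  0 ]
  [ 0  0    0  0  1 ]
Subtract 2 times r3 from r1.
  [ 1  0    4  0  0 ]
  [ 0  1  3/2  0  0 ]
  [ 0  0    0  1  0 ]
  [ 0  0    0  0  1 ]
The reduced form has 4 nonzero rows.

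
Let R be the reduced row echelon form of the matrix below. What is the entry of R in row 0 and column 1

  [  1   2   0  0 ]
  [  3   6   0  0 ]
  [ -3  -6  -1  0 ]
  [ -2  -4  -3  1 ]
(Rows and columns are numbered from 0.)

2

R2 ← R2 − 3·R1
  [  1   2   0  0 ]
  [  0   0   0  0 ]
  [ -3  -6  -1  0 ]
  [ -2  -4  -3  1 ]
R3 ← R3 + 3·R1
  [  1   2   0  0 ]
  [  0   0   0  0 ]
  [  0   0  -1  0 ]
  [ -2  -4  -3  1 ]
R4 ← R4 + 2·R1
  [ 1  2   0  0 ]
  [ 0  0   0  0 ]
  [ 0  0  -1  0 ]
  [ 0  0  -3  1 ]
R2 <-> R3
  [ 1  2   0  0 ]
  [ 0  0  -1  0 ]
  [ 0  0   0  0 ]
  [ 0  0  -3  1 ]
R2 ← -1·R2
  [ 1  2   0  0 ]
  [ 0  0   1  0 ]
  [ 0  0   0  0 ]
  [ 0  0  -3  1 ]
R4 ← R4 + 3·R2
  [ 1  2  0  0 ]
  [ 0  0  1  0 ]
  [ 0  0  0  0 ]
  [ 0  0  0  1 ]
R3 <-> R4
  [ 1  2  0  0 ]
  [ 0  0  1  0 ]
  [ 0  0  0  1 ]
  [ 0  0  0  0 ]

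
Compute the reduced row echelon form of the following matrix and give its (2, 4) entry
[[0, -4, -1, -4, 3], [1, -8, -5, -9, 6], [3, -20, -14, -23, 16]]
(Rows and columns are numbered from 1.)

Swap R1 and R2.
  [ 1   -8   -5   -9   6 ]
  [ 0   -4   -1   -4   3 ]
  [ 3  -20  -14  -23  16 ]
Subtract 3 times R1 from R3.
  [ 1  -8  -5  -9   6 ]
  [ 0  -4  -1  -4   3 ]
  [ 0   4   1   4  -2 ]
Multiply R2 by -1/4.
  [ 1  -8   -5  -9     6 ]
  [ 0   1  1/4   1  -3/4 ]
  [ 0   4    1   4    -2 ]
Subtract 4 times R2 from R3.
  [ 1  -8   -5  -9     6 ]
  [ 0   1  1/4   1  -3/4 ]
  [ 0   0    0   0     1 ]
Add 3/4 times R3 to R2.
  [ 1  -8   -5  -9  6 ]
  [ 0   1  1/4   1  0 ]
  [ 0   0    0   0  1 ]
Subtract 6 times R3 from R1.
  [ 1  -8   -5  -9  0 ]
  [ 0   1  1/4   1  0 ]
  [ 0   0    0   0  1 ]
Add 8 times R2 to R1.
  [ 1  0   -3  -1  0 ]
  [ 0  1  1/4   1  0 ]
  [ 0  0    0   0  1 ]

1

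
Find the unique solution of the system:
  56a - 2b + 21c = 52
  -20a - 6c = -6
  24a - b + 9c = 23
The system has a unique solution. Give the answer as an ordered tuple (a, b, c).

Form the augmented matrix and row-reduce:
  [  56  -2  21  |  52 ]
  [ -20   0  -6  |  -6 ]
  [  24  -1   9  |  23 ]
R1 → 1/56·R1
R2 → R2 + 20·R1
R3 → R3 − 24·R1
R2 → -7/5·R2
R3 → R3 + 1/7·R2
R3 → -10/3·R3
R2 → R2 + 21/10·R3
R1 → R1 − 3/8·R3
R1 → R1 + 1/28·R2
Reading off the last column: a = -3/2, b = -5, c = 6.

(-3/2, -5, 6)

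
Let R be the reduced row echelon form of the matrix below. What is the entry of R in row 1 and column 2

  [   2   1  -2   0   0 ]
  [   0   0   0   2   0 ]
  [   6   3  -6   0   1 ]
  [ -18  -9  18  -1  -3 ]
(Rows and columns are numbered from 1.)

Multiply R1 by 1/2.
  [   1  1/2  -1   0   0 ]
  [   0    0   0   2   0 ]
  [   6    3  -6   0   1 ]
  [ -18   -9  18  -1  -3 ]
Subtract 6 times R1 from R3.
  [   1  1/2  -1   0   0 ]
  [   0    0   0   2   0 ]
  [   0    0   0   0   1 ]
  [ -18   -9  18  -1  -3 ]
Add 18 times R1 to R4.
  [ 1  1/2  -1   0   0 ]
  [ 0    0   0   2   0 ]
  [ 0    0   0   0   1 ]
  [ 0    0   0  -1  -3 ]
Multiply R2 by 1/2.
  [ 1  1/2  -1   0   0 ]
  [ 0    0   0   1   0 ]
  [ 0    0   0   0   1 ]
  [ 0    0   0  -1  -3 ]
Add R2 to R4.
  [ 1  1/2  -1  0   0 ]
  [ 0    0   0  1   0 ]
  [ 0    0   0  0   1 ]
  [ 0    0   0  0  -3 ]
Add 3 times R3 to R4.
  [ 1  1/2  -1  0  0 ]
  [ 0    0   0  1  0 ]
  [ 0    0   0  0  1 ]
  [ 0    0   0  0  0 ]

1/2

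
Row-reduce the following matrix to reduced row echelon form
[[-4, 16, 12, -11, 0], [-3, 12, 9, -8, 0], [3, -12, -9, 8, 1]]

[[1, -4, -3, 0, 0], [0, 0, 0, 1, 0], [0, 0, 0, 0, 1]]

R1 → -1/4·R1
  [  1   -4  -3  11/4  0 ]
  [ -3   12   9    -8  0 ]
  [  3  -12  -9     8  1 ]
R2 → R2 + 3·R1
  [ 1   -4  -3  11/4  0 ]
  [ 0    0   0   1/4  0 ]
  [ 3  -12  -9     8  1 ]
R3 → R3 − 3·R1
  [ 1  -4  -3  11/4  0 ]
  [ 0   0   0   1/4  0 ]
  [ 0   0   0  -1/4  1 ]
R2 → 4·R2
  [ 1  -4  -3  11/4  0 ]
  [ 0   0   0     1  0 ]
  [ 0   0   0  -1/4  1 ]
R3 → R3 + 1/4·R2
  [ 1  -4  -3  11/4  0 ]
  [ 0   0   0     1  0 ]
  [ 0   0   0     0  1 ]
R1 → R1 − 11/4·R2
  [ 1  -4  -3  0  0 ]
  [ 0   0   0  1  0 ]
  [ 0   0   0  0  1 ]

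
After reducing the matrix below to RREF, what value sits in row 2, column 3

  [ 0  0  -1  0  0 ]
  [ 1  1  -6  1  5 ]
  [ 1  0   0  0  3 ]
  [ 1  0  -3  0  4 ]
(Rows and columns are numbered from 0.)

Swap r1 and r2.
  [ 1  1  -6  1  5 ]
  [ 0  0  -1  0  0 ]
  [ 1  0   0  0  3 ]
  [ 1  0  -3  0  4 ]
Subtract r1 from r3.
  [ 1   1  -6   1   5 ]
  [ 0   0  -1   0   0 ]
  [ 0  -1   6  -1  -2 ]
  [ 1   0  -3   0   4 ]
Subtract r1 from r4.
  [ 1   1  -6   1   5 ]
  [ 0   0  -1   0   0 ]
  [ 0  -1   6  -1  -2 ]
  [ 0  -1   3  -1  -1 ]
Swap r2 and r3.
  [ 1   1  -6   1   5 ]
  [ 0  -1   6  -1  -2 ]
  [ 0   0  -1   0   0 ]
  [ 0  -1   3  -1  -1 ]
Multiply r2 by -1.
  [ 1   1  -6   1   5 ]
  [ 0   1  -6   1   2 ]
  [ 0   0  -1   0   0 ]
  [ 0  -1   3  -1  -1 ]
Add r2 to r4.
  [ 1  1  -6  1  5 ]
  [ 0  1  -6  1  2 ]
  [ 0  0  -1  0  0 ]
  [ 0  0  -3  0  1 ]
Multiply r3 by -1.
  [ 1  1  -6  1  5 ]
  [ 0  1  -6  1  2 ]
  [ 0  0   1  0  0 ]
  [ 0  0  -3  0  1 ]
Add 3 times r3 to r4.
  [ 1  1  -6  1  5 ]
  [ 0  1  -6  1  2 ]
  [ 0  0   1  0  0 ]
  [ 0  0   0  0  1 ]
Subtract 2 times r4 from r2.
  [ 1  1  -6  1  5 ]
  [ 0  1  -6  1  0 ]
  [ 0  0   1  0  0 ]
  [ 0  0   0  0  1 ]
Subtract 5 times r4 from r1.
  [ 1  1  -6  1  0 ]
  [ 0  1  -6  1  0 ]
  [ 0  0   1  0  0 ]
  [ 0  0   0  0  1 ]
Add 6 times r3 to r2.
  [ 1  1  -6  1  0 ]
  [ 0  1   0  1  0 ]
  [ 0  0   1  0  0 ]
  [ 0  0   0  0  1 ]
Add 6 times r3 to r1.
  [ 1  1  0  1  0 ]
  [ 0  1  0  1  0 ]
  [ 0  0  1  0  0 ]
  [ 0  0  0  0  1 ]
Subtract r2 from r1.
  [ 1  0  0  0  0 ]
  [ 0  1  0  1  0 ]
  [ 0  0  1  0  0 ]
  [ 0  0  0  0  1 ]

0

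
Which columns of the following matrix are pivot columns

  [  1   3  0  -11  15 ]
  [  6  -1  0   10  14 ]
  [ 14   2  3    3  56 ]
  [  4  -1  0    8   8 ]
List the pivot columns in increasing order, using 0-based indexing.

0, 1, 2

R2 := R2 − 6·R1
R3 := R3 − 14·R1
R4 := R4 − 4·R1
R2 := -1/19·R2
R3 := R3 + 40·R2
R4 := R4 + 13·R2
R3 := 1/3·R3
R1 := R1 − 3·R2
Pivot columns are the columns containing a leading 1.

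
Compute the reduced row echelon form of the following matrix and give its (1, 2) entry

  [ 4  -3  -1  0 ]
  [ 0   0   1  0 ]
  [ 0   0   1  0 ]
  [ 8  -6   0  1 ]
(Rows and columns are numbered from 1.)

R1 := 1/4·R1
  [ 1  -3/4  -1/4  0 ]
  [ 0     0     1  0 ]
  [ 0     0     1  0 ]
  [ 8    -6     0  1 ]
R4 := R4 − 8·R1
  [ 1  -3/4  -1/4  0 ]
  [ 0     0     1  0 ]
  [ 0     0     1  0 ]
  [ 0     0     2  1 ]
R3 := R3 − R2
  [ 1  -3/4  -1/4  0 ]
  [ 0     0     1  0 ]
  [ 0     0     0  0 ]
  [ 0     0     2  1 ]
R4 := R4 − 2·R2
  [ 1  -3/4  -1/4  0 ]
  [ 0     0     1  0 ]
  [ 0     0     0  0 ]
  [ 0     0     0  1 ]
R3 <=> R4
  [ 1  -3/4  -1/4  0 ]
  [ 0     0     1  0 ]
  [ 0     0     0  1 ]
  [ 0     0     0  0 ]
R1 := R1 + 1/4·R2
  [ 1  -3/4  0  0 ]
  [ 0     0  1  0 ]
  [ 0     0  0  1 ]
  [ 0     0  0  0 ]

-3/4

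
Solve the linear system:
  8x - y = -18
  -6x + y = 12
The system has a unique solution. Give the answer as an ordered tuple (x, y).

Form the augmented matrix and row-reduce:
  [  8  -1  |  -18 ]
  [ -6   1  |   12 ]
R1 -> 1/8·R1
  [  1  -1/8  |  -9/4 ]
  [ -6     1  |    12 ]
R2 -> R2 + 6·R1
  [ 1  -1/8  |  -9/4 ]
  [ 0   1/4  |  -3/2 ]
R2 -> 4·R2
  [ 1  -1/8  |  -9/4 ]
  [ 0     1  |    -6 ]
R1 -> R1 + 1/8·R2
  [ 1  0  |  -3 ]
  [ 0  1  |  -6 ]
Reading off the last column: x = -3, y = -6.

(-3, -6)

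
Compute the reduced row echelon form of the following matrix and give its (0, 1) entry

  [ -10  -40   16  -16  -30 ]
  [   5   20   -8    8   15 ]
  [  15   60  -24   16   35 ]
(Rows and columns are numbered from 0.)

4

ρ1 -> -1/10·ρ1
  [  1   4  -8/5  8/5   3 ]
  [  5  20    -8    8  15 ]
  [ 15  60   -24   16  35 ]
ρ2 -> ρ2 − 5·ρ1
  [  1   4  -8/5  8/5   3 ]
  [  0   0     0    0   0 ]
  [ 15  60   -24   16  35 ]
ρ3 -> ρ3 − 15·ρ1
  [ 1  4  -8/5  8/5    3 ]
  [ 0  0     0    0    0 ]
  [ 0  0     0   -8  -10 ]
ρ2 <=> ρ3
  [ 1  4  -8/5  8/5    3 ]
  [ 0  0     0   -8  -10 ]
  [ 0  0     0    0    0 ]
ρ2 -> -1/8·ρ2
  [ 1  4  -8/5  8/5    3 ]
  [ 0  0     0    1  5/4 ]
  [ 0  0     0    0    0 ]
ρ1 -> ρ1 − 8/5·ρ2
  [ 1  4  -8/5  0    1 ]
  [ 0  0     0  1  5/4 ]
  [ 0  0     0  0    0 ]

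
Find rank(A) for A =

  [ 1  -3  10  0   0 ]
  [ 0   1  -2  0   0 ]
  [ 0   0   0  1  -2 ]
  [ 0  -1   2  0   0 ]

ρ4 ← ρ4 + ρ2
ρ1 ← ρ1 + 3·ρ2
The reduced form has 3 nonzero rows.

rank = 3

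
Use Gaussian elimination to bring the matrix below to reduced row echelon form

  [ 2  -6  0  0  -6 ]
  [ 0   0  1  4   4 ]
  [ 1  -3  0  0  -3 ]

ρ1 -> 1/2·ρ1
  [ 1  -3  0  0  -3 ]
  [ 0   0  1  4   4 ]
  [ 1  -3  0  0  -3 ]
ρ3 -> ρ3 − ρ1
  [ 1  -3  0  0  -3 ]
  [ 0   0  1  4   4 ]
  [ 0   0  0  0   0 ]

[[1, -3, 0, 0, -3], [0, 0, 1, 4, 4], [0, 0, 0, 0, 0]]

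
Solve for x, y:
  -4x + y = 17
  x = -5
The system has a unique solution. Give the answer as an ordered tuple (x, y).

(-5, -3)

Form the augmented matrix and row-reduce:
  [ -4  1  |  17 ]
  [  1  0  |  -5 ]
ρ1 → -1/4·ρ1
  [ 1  -1/4  |  -17/4 ]
  [ 1     0  |     -5 ]
ρ2 → ρ2 − ρ1
  [ 1  -1/4  |  -17/4 ]
  [ 0   1/4  |   -3/4 ]
ρ2 → 4·ρ2
  [ 1  -1/4  |  -17/4 ]
  [ 0     1  |     -3 ]
ρ1 → ρ1 + 1/4·ρ2
  [ 1  0  |  -5 ]
  [ 0  1  |  -3 ]
Reading off the last column: x = -5, y = -3.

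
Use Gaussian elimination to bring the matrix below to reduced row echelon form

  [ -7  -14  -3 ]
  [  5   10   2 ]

ρ1 -> -1/7·ρ1
  [ 1   2  3/7 ]
  [ 5  10    2 ]
ρ2 -> ρ2 − 5·ρ1
  [ 1  2   3/7 ]
  [ 0  0  -1/7 ]
ρ2 -> -7·ρ2
  [ 1  2  3/7 ]
  [ 0  0    1 ]
ρ1 -> ρ1 − 3/7·ρ2
  [ 1  2  0 ]
  [ 0  0  1 ]

[[1, 2, 0], [0, 0, 1]]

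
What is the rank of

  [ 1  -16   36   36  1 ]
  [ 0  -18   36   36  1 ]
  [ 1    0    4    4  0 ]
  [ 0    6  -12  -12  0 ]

R3 -> R3 − R1
  [ 1  -16   36   36   1 ]
  [ 0  -18   36   36   1 ]
  [ 0   16  -32  -32  -1 ]
  [ 0    6  -12  -12   0 ]
R2 -> -1/18·R2
  [ 1  -16   36   36      1 ]
  [ 0    1   -2   -2  -1/18 ]
  [ 0   16  -32  -32     -1 ]
  [ 0    6  -12  -12      0 ]
R3 -> R3 − 16·R2
  [ 1  -16   36   36      1 ]
  [ 0    1   -2   -2  -1/18 ]
  [ 0    0    0    0   -1/9 ]
  [ 0    6  -12  -12      0 ]
R4 -> R4 − 6·R2
  [ 1  -16  36  36      1 ]
  [ 0    1  -2  -2  -1/18 ]
  [ 0    0   0   0   -1/9 ]
  [ 0    0   0   0    1/3 ]
R3 -> -9·R3
  [ 1  -16  36  36      1 ]
  [ 0    1  -2  -2  -1/18 ]
  [ 0    0   0   0      1 ]
  [ 0    0   0   0    1/3 ]
R4 -> R4 − 1/3·R3
  [ 1  -16  36  36      1 ]
  [ 0    1  -2  -2  -1/18 ]
  [ 0    0   0   0      1 ]
  [ 0    0   0   0      0 ]
R2 -> R2 + 1/18·R3
  [ 1  -16  36  36  1 ]
  [ 0    1  -2  -2  0 ]
  [ 0    0   0   0  1 ]
  [ 0    0   0   0  0 ]
R1 -> R1 − R3
  [ 1  -16  36  36  0 ]
  [ 0    1  -2  -2  0 ]
  [ 0    0   0   0  1 ]
  [ 0    0   0   0  0 ]
R1 -> R1 + 16·R2
  [ 1  0   4   4  0 ]
  [ 0  1  -2  -2  0 ]
  [ 0  0   0   0  1 ]
  [ 0  0   0   0  0 ]
The reduced form has 3 nonzero rows.

rank = 3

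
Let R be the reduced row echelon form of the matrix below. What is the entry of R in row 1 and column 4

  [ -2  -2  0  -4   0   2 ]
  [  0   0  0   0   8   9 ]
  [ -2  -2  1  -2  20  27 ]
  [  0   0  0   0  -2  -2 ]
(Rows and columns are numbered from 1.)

2

R1 ← -1/2·R1
  [  1   1  0   2   0  -1 ]
  [  0   0  0   0   8   9 ]
  [ -2  -2  1  -2  20  27 ]
  [  0   0  0   0  -2  -2 ]
R3 ← R3 + 2·R1
  [ 1  1  0  2   0  -1 ]
  [ 0  0  0  0   8   9 ]
  [ 0  0  1  2  20  25 ]
  [ 0  0  0  0  -2  -2 ]
R2 ↔ R3
  [ 1  1  0  2   0  -1 ]
  [ 0  0  1  2  20  25 ]
  [ 0  0  0  0   8   9 ]
  [ 0  0  0  0  -2  -2 ]
R3 ← 1/8·R3
  [ 1  1  0  2   0   -1 ]
  [ 0  0  1  2  20   25 ]
  [ 0  0  0  0   1  9/8 ]
  [ 0  0  0  0  -2   -2 ]
R4 ← R4 + 2·R3
  [ 1  1  0  2   0   -1 ]
  [ 0  0  1  2  20   25 ]
  [ 0  0  0  0   1  9/8 ]
  [ 0  0  0  0   0  1/4 ]
R4 ← 4·R4
  [ 1  1  0  2   0   -1 ]
  [ 0  0  1  2  20   25 ]
  [ 0  0  0  0   1  9/8 ]
  [ 0  0  0  0   0    1 ]
R3 ← R3 − 9/8·R4
  [ 1  1  0  2   0  -1 ]
  [ 0  0  1  2  20  25 ]
  [ 0  0  0  0   1   0 ]
  [ 0  0  0  0   0   1 ]
R2 ← R2 − 25·R4
  [ 1  1  0  2   0  -1 ]
  [ 0  0  1  2  20   0 ]
  [ 0  0  0  0   1   0 ]
  [ 0  0  0  0   0   1 ]
R1 ← R1 + R4
  [ 1  1  0  2   0  0 ]
  [ 0  0  1  2  20  0 ]
  [ 0  0  0  0   1  0 ]
  [ 0  0  0  0   0  1 ]
R2 ← R2 − 20·R3
  [ 1  1  0  2  0  0 ]
  [ 0  0  1  2  0  0 ]
  [ 0  0  0  0  1  0 ]
  [ 0  0  0  0  0  1 ]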